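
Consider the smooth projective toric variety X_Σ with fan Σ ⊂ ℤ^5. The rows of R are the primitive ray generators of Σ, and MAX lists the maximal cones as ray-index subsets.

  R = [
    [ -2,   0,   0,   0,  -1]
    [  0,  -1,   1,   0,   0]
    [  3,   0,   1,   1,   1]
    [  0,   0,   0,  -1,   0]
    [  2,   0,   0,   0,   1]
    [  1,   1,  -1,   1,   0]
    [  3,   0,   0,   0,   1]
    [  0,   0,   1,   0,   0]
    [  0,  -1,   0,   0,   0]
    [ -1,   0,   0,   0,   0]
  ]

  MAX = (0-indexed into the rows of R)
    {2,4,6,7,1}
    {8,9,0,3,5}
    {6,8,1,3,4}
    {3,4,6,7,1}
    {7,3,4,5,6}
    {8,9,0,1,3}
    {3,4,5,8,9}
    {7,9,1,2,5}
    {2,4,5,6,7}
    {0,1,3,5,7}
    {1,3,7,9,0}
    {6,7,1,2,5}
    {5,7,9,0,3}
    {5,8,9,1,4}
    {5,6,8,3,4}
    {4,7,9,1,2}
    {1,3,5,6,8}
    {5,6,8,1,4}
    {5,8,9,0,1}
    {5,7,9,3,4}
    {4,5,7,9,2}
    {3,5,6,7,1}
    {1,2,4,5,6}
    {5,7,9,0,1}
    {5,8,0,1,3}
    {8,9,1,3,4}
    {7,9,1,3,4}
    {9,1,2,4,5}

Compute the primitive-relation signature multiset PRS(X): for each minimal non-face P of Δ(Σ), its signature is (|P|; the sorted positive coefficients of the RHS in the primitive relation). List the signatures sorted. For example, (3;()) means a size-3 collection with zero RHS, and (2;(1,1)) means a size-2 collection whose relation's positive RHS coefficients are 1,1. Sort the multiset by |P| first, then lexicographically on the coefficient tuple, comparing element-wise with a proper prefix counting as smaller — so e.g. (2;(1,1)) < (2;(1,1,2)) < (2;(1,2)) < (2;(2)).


Minimal non-faces — 10 found among 10 rays, 28 max cones:

  P = {0,4}:  v_{0} + v_{4} = 0  so sig = (2;())
  P = {6,9}:  v_{6} + v_{9} = v_{4}  so sig = (2;(1))
  P = {7,8}:  v_{7} + v_{8} = v_{1}  so sig = (2;(1))
  P = {2,3}:  v_{2} + v_{3} = v_{6} + v_{7}  so sig = (2;(1,1))
  P = {0,2}:  v_{0} + v_{2} = v_{1} + v_{5} + v_{7}  so sig = (2;(1,1,1))
  P = {0,6}:  v_{0} + v_{6} = v_{1} + v_{3} + v_{5}  so sig = (2;(1,1,1))
  P = {2,8}:  v_{2} + v_{8} = 2·v_{1} + v_{4} + v_{5}  so sig = (2;(1,1,2))
  P = {1,3,5,9}:  v_{1} + v_{3} + v_{5} + v_{9} = 0  so sig = (4;())
  P = {1,3,4,5}:  v_{1} + v_{3} + v_{4} + v_{5} = v_{6}  so sig = (4;(1))
  P = {1,4,5,7}:  v_{1} + v_{4} + v_{5} + v_{7} = v_{2}  so sig = (4;(1))

Sorted signature multiset PRS(X):
{ (2;()),  (2;(1)) ×2,  (2;(1,1)),  (2;(1,1,1)) ×2,  (2;(1,1,2)),  (4;()),  (4;(1)) ×2 }


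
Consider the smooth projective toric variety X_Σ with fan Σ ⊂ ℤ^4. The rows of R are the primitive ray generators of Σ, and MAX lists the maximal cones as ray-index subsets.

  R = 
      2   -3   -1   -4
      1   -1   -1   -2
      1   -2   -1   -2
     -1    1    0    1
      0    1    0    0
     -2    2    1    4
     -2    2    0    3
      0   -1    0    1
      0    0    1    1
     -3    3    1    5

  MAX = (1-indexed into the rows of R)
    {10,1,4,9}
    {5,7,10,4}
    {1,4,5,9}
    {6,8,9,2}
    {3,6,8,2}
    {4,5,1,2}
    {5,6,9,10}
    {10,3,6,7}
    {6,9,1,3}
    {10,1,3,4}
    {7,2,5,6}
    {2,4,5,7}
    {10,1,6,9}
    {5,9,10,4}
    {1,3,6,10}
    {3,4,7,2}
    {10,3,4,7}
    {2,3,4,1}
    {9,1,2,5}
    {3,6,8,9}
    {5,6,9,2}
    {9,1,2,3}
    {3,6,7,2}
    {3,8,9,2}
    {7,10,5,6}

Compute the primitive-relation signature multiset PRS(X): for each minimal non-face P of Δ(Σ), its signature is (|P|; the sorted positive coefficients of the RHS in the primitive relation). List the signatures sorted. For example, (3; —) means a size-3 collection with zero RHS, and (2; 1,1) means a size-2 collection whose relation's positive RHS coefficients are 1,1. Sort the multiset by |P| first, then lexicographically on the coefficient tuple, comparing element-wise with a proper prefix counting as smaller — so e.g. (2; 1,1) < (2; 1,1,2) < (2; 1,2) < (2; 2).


Minimal non-faces — 17 found among 10 rays, 25 max cones:

  • {2,10}:  v_{2} + v_{10} = v_{7}  →  sig = (2; 1)
  • {3,5}:  v_{3} + v_{5} = v_{2}  →  sig = (2; 1)
  • {4,6}:  v_{4} + v_{6} = v_{10}  →  sig = (2; 1)
  • {7,9}:  v_{7} + v_{9} = v_{6}  →  sig = (2; 1)
  • {1,7}:  v_{1} + v_{7} = v_{3} + v_{4}  →  sig = (2; 1,1)
  • {4,8}:  v_{4} + v_{8} = v_{3} + v_{6}  →  sig = (2; 1,1)
  • {5,8}:  v_{5} + v_{8} = 2·v_{2} + v_{6} + v_{9}  →  sig = (2; 1,1,2)
  • {7,8}:  v_{7} + v_{8} = v_{2} + v_{3} + 2·v_{6}  →  sig = (2; 1,1,2)
  • {1,8}:  v_{1} + v_{8} = 2·v_{3} + v_{9}  →  sig = (2; 1,2)
  • {8,10}:  v_{8} + v_{10} = v_{3} + 2·v_{6}  →  sig = (2; 1,2)
  • {1,5,6}:  v_{1} + v_{5} + v_{6} = 0  →  sig = (3; —)
  • {2,4,9}:  v_{2} + v_{4} + v_{9} = 0  →  sig = (3; —)
  • {1,2,6}:  v_{1} + v_{2} + v_{6} = v_{3}  →  sig = (3; 1)
  • {1,5,10}:  v_{1} + v_{5} + v_{10} = v_{4}  →  sig = (3; 1)
  • {3,4,9}:  v_{3} + v_{4} + v_{9} = v_{1} + v_{6}  →  sig = (3; 1,1)
  • {3,9,10}:  v_{3} + v_{9} + v_{10} = v_{1} + 2·v_{6}  →  sig = (3; 1,2)
  • {2,3,6,9}:  v_{2} + v_{3} + v_{6} + v_{9} = v_{8}  →  sig = (4; 1)

Sorted signature multiset PRS(X):
[(2; 1), (2; 1), (2; 1), (2; 1), (2; 1,1), (2; 1,1), (2; 1,1,2), (2; 1,1,2), (2; 1,2), (2; 1,2), (3; —), (3; —), (3; 1), (3; 1), (3; 1,1), (3; 1,2), (4; 1)]


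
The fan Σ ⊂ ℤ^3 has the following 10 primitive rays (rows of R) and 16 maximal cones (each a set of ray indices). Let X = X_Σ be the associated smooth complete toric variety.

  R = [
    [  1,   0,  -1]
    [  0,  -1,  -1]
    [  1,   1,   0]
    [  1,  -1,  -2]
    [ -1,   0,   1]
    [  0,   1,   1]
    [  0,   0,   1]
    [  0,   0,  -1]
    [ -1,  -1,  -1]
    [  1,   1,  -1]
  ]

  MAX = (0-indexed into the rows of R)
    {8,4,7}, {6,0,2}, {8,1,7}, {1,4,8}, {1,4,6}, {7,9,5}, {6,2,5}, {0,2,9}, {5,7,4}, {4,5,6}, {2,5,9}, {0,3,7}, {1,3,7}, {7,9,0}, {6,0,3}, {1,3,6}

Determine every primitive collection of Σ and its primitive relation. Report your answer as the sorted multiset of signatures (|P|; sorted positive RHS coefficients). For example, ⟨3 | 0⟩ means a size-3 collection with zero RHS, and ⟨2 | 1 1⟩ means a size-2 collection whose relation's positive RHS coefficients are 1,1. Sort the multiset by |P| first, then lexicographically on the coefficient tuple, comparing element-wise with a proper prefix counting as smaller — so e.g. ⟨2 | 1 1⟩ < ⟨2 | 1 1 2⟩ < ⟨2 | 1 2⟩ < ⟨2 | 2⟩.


Σ has 22 primitive collections:

  P = {0,4}:  v_{0} + v_{4} = 0  →  sig = ⟨2 | 0⟩
  P = {1,5}:  v_{1} + v_{5} = 0  →  sig = ⟨2 | 0⟩
  P = {6,7}:  v_{6} + v_{7} = 0  →  sig = ⟨2 | 0⟩
  P = {0,1}:  v_{0} + v_{1} = v_{3}  →  sig = ⟨2 | 1⟩
  P = {0,5}:  v_{0} + v_{5} = v_{2}  →  sig = ⟨2 | 1⟩
  P = {1,2}:  v_{1} + v_{2} = v_{0}  →  sig = ⟨2 | 1⟩
  P = {2,4}:  v_{2} + v_{4} = v_{5}  →  sig = ⟨2 | 1⟩
  P = {2,7}:  v_{2} + v_{7} = v_{9}  →  sig = ⟨2 | 1⟩
  P = {2,8}:  v_{2} + v_{8} = v_{7}  →  sig = ⟨2 | 1⟩
  P = {3,4}:  v_{3} + v_{4} = v_{1}  →  sig = ⟨2 | 1⟩
  P = {3,5}:  v_{3} + v_{5} = v_{0}  →  sig = ⟨2 | 1⟩
  P = {6,9}:  v_{6} + v_{9} = v_{2}  →  sig = ⟨2 | 1⟩
  P = {0,8}:  v_{0} + v_{8} = v_{1} + v_{7}  →  sig = ⟨2 | 1 1⟩
  P = {1,9}:  v_{1} + v_{9} = v_{0} + v_{7}  →  sig = ⟨2 | 1 1⟩
  P = {4,9}:  v_{4} + v_{9} = v_{5} + v_{7}  →  sig = ⟨2 | 1 1⟩
  P = {5,8}:  v_{5} + v_{8} = v_{4} + v_{7}  →  sig = ⟨2 | 1 1⟩
  P = {6,8}:  v_{6} + v_{8} = v_{1} + v_{4}  →  sig = ⟨2 | 1 1⟩
  P = {3,8}:  v_{3} + v_{8} = 2·v_{1} + v_{7}  →  sig = ⟨2 | 1 2⟩
  P = {3,9}:  v_{3} + v_{9} = 2·v_{0} + v_{7}  →  sig = ⟨2 | 1 2⟩
  P = {2,3}:  v_{2} + v_{3} = 2·v_{0}  →  sig = ⟨2 | 2⟩
  P = {8,9}:  v_{8} + v_{9} = 2·v_{7}  →  sig = ⟨2 | 2⟩
  P = {1,4,7}:  v_{1} + v_{4} + v_{7} = v_{8}  →  sig = ⟨3 | 1⟩

Sorted signature multiset PRS(X):
{ ⟨2 | 0⟩ ×3,  ⟨2 | 1⟩ ×9,  ⟨2 | 1 1⟩ ×5,  ⟨2 | 1 2⟩ ×2,  ⟨2 | 2⟩ ×2,  ⟨3 | 1⟩ }


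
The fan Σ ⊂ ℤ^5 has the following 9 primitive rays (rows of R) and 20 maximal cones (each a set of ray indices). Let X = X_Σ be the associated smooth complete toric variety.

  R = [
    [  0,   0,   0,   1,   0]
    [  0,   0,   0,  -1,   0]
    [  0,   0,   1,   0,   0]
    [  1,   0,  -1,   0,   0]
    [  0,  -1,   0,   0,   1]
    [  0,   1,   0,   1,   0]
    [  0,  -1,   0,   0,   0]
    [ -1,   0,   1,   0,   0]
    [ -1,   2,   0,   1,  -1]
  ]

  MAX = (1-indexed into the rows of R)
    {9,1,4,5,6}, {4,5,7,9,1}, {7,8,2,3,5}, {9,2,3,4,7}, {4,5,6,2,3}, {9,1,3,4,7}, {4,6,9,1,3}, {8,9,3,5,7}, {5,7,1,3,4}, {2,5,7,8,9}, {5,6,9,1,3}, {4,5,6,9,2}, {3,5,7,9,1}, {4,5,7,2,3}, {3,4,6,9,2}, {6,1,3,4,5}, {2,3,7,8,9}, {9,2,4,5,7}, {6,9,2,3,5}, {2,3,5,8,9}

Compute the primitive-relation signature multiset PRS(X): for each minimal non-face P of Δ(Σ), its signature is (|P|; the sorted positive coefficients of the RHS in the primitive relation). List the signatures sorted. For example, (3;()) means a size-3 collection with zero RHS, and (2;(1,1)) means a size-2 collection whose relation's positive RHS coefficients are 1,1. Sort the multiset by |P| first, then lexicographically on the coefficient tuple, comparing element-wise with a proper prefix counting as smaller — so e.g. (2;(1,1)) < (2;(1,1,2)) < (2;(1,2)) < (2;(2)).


Primitive collections (7):

  P={1,2}:  v_{1} + v_{2} = 0 ; sig = (2;())
  P={4,8}:  v_{4} + v_{8} = 0 ; sig = (2;())
  P={6,7}:  v_{6} + v_{7} = v_{1} ; sig = (2;(1))
  P={6,8}:  v_{6} + v_{8} = v_{3} + v_{5} + v_{9} ; sig = (2;(1,1,1))
  P={1,8}:  v_{1} + v_{8} = v_{3} + v_{5} + v_{7} + v_{9} ; sig = (2;(1,1,1,1))
  P={3,4,5,9}:  v_{3} + v_{4} + v_{5} + v_{9} = v_{6} ; sig = (4;(1))
  P={2,3,5,7,9}:  v_{2} + v_{3} + v_{5} + v_{7} + v_{9} = v_{8} ; sig = (5;(1))

so the primitive-relation signature multiset is
    |P|=2: 5 collections, coeffs (), (), (1), (1,1,1), (1,1,1,1)
    |P|=4: 1 collection, coeffs (1)
    |P|=5: 1 collection, coeffs (1)


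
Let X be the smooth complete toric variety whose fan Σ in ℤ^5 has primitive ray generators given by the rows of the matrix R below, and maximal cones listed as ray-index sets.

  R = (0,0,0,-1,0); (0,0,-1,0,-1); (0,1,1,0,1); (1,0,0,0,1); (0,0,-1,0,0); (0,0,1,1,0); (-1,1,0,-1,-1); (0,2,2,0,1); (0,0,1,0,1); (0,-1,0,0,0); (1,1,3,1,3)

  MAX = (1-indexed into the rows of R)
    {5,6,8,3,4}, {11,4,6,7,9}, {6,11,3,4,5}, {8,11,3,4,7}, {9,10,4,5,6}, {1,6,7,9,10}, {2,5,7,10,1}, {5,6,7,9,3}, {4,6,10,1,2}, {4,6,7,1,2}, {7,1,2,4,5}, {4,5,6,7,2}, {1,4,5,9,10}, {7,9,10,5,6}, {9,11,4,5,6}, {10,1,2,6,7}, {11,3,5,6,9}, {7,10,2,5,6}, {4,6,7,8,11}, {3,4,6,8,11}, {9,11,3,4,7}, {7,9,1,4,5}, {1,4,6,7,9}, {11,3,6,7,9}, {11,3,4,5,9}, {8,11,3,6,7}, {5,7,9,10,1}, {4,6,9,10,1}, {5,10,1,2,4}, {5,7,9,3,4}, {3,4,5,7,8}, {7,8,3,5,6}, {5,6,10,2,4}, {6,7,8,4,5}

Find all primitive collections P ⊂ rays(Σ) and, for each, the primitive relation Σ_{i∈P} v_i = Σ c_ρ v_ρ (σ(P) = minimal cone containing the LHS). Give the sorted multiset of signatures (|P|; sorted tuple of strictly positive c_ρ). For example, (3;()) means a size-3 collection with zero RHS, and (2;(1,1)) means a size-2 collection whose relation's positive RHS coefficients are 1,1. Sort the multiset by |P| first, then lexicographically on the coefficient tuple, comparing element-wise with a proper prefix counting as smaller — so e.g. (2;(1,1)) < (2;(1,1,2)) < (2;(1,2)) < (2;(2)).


The 18 primitive collections of Σ (r=11, n=5):

  • {2,9}:  v_{2} + v_{9} = 0 — sig = (2;())
  • {3,10}:  v_{3} + v_{10} = v_{9} — sig = (2;(1))
  • {8,9}:  v_{8} + v_{9} = v_{7} + v_{11} — sig = (2;(1,1))
  • {1,3}:  v_{1} + v_{3} = v_{4} + v_{7} + v_{9} — sig = (2;(1,1,1))
  • {2,11}:  v_{2} + v_{11} = v_{3} + v_{4} + v_{6} — sig = (2;(1,1,1))
  • {2,3}:  v_{2} + v_{3} = v_{4} + v_{5} + v_{6} + v_{7} — sig = (2;(1,1,1,1))
  • {8,10}:  v_{8} + v_{10} = v_{4} + v_{6} + v_{7} + v_{9} — sig = (2;(1,1,1,1))
  • {10,11}:  v_{10} + v_{11} = v_{4} + v_{6} + 2·v_{9} — sig = (2;(1,1,2))
  • {1,8}:  v_{1} + v_{8} = 2·v_{4} + v_{6} + 2·v_{7} + v_{9} — sig = (2;(1,1,2,2))
  • {1,11}:  v_{1} + v_{11} = 2·v_{4} + v_{6} + v_{7} + 2·v_{9} — sig = (2;(1,1,2,2))
  • {2,8}:  v_{2} + v_{8} = 2·v_{4} + v_{5} + 2·v_{6} + 2·v_{7} — sig = (2;(1,2,2,2))
  • {1,5,6}:  v_{1} + v_{5} + v_{6} = 0 — sig = (3;())
  • {4,7,10}:  v_{4} + v_{7} + v_{10} = v_{1} — sig = (3;(1))
  • {5,8,11}:  v_{5} + v_{8} + v_{11} = 3·v_{3} + v_{4} + v_{6} — sig = (3;(1,1,3))
  • {5,7,11}:  v_{5} + v_{7} + v_{11} = 2·v_{3} — sig = (3;(2))
  • {3,4,6,7}:  v_{3} + v_{4} + v_{6} + v_{7} = v_{8} — sig = (4;(1))
  • {3,4,6,9}:  v_{3} + v_{4} + v_{6} + v_{9} = v_{11} — sig = (4;(1))
  • {4,5,6,7,9}:  v_{4} + v_{5} + v_{6} + v_{7} + v_{9} = v_{3} — sig = (5;(1))

Hence PRS(X_Σ) =
{ (2;()),  (2;(1)),  (2;(1,1)),  (2;(1,1,1)) ×2,  (2;(1,1,1,1)) ×2,  (2;(1,1,2)),  (2;(1,1,2,2)) ×2,  (2;(1,2,2,2)),  (3;()),  (3;(1)),  (3;(1,1,3)),  (3;(2)),  (4;(1)) ×2,  (5;(1)) }


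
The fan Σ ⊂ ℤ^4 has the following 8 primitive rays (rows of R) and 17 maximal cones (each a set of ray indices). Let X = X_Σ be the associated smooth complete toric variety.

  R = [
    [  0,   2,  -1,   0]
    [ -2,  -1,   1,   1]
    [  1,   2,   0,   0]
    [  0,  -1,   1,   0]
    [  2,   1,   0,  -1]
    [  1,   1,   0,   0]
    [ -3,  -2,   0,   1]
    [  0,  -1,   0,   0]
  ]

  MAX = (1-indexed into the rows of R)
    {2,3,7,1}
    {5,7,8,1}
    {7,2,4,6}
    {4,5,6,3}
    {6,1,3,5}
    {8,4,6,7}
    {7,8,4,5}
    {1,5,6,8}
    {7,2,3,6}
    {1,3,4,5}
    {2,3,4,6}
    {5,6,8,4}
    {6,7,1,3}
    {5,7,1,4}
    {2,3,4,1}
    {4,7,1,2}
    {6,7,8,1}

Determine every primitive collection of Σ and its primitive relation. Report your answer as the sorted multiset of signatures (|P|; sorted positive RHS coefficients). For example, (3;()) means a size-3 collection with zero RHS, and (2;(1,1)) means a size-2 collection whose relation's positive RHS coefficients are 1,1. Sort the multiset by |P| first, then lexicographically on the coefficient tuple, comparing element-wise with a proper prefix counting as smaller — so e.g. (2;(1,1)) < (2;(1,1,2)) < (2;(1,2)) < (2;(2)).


Σ has 9 primitive collections:

  • {3,8}:  v_{3} + v_{8} = v_{6} — sig = (2;(1))
  • {2,8}:  v_{2} + v_{8} = v_{4} + v_{6} + v_{7} — sig = (2;(1,1,1))
  • {2,5}:  v_{2} + v_{5} = v_{1} + 2·v_{4} — sig = (2;(1,2))
  • {1,4,8}:  v_{1} + v_{4} + v_{8} = 0 — sig = (3;())
  • {5,6,7}:  v_{5} + v_{6} + v_{7} = 0 — sig = (3;())
  • {1,4,6}:  v_{1} + v_{4} + v_{6} = v_{3} — sig = (3;(1))
  • {3,4,7}:  v_{3} + v_{4} + v_{7} = v_{2} — sig = (3;(1))
  • {3,5,7}:  v_{3} + v_{5} + v_{7} = v_{1} + v_{4} — sig = (3;(1,1))
  • {1,2,6}:  v_{1} + v_{2} + v_{6} = 2·v_{3} + v_{7} — sig = (3;(1,2))

Signatures (|P|; sorted positive RHS coefficients), sorted:
[(2;(1)), (2;(1,1,1)), (2;(1,2)), (3;()), (3;()), (3;(1)), (3;(1)), (3;(1,1)), (3;(1,2))]


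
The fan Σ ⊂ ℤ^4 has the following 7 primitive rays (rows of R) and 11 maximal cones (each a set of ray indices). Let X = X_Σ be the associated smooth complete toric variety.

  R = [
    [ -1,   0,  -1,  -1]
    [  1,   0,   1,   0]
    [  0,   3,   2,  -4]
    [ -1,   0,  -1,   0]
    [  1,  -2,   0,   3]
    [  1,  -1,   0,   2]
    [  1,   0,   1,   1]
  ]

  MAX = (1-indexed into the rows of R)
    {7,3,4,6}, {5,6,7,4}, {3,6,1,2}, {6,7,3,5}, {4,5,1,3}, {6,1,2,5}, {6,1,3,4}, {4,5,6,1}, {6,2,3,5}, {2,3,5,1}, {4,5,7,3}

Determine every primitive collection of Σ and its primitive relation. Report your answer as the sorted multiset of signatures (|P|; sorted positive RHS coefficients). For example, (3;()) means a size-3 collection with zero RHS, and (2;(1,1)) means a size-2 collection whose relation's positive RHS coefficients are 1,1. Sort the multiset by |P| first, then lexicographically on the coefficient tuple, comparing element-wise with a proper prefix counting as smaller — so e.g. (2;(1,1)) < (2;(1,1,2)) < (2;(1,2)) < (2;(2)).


|primitive collections| = 5. Relations:

  • {1,7}:  v_{1} + v_{7} = 0  so sig = (2;())
  • {2,4}:  v_{2} + v_{4} = 0  so sig = (2;())
  • {2,7}:  v_{2} + v_{7} = v_{3} + v_{5} + v_{6}  so sig = (2;(1,1,1))
  • {1,3,5,6}:  v_{1} + v_{3} + v_{5} + v_{6} = v_{2}  so sig = (4;(1))
  • {3,4,5,6}:  v_{3} + v_{4} + v_{5} + v_{6} = v_{7}  so sig = (4;(1))

Sorted signature multiset PRS(X):
{ (2;()) ×2,  (2;(1,1,1)),  (4;(1)) ×2 }


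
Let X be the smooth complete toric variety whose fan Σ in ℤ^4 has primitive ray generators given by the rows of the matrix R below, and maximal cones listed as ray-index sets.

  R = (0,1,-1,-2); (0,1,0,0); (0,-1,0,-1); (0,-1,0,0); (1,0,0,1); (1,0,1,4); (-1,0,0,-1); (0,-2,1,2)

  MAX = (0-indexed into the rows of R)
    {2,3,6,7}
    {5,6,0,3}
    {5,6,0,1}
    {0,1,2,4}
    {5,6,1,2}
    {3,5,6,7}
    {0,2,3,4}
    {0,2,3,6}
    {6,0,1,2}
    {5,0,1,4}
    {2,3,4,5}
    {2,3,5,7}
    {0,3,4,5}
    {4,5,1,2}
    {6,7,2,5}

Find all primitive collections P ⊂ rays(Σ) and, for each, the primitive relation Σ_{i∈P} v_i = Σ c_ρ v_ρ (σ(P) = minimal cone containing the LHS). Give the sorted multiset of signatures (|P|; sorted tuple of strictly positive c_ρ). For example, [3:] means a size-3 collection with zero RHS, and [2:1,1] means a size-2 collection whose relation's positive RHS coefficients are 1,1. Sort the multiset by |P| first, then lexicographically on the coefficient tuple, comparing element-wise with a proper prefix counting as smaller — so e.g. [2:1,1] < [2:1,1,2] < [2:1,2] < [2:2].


7 minimal non-faces of Δ(Σ) (on 8 rays):

  {1,3}:  v_{1} + v_{3} = 0 — sig = [2:]
  {4,6}:  v_{4} + v_{6} = 0 — sig = [2:]
  {0,7}:  v_{0} + v_{7} = v_{3} — sig = [2:1]
  {1,7}:  v_{1} + v_{7} = v_{2} + v_{5} + v_{6} — sig = [2:1,1,1]
  {4,7}:  v_{4} + v_{7} = v_{2} + v_{3} + v_{5} — sig = [2:1,1,1]
  {0,2,5}:  v_{0} + v_{2} + v_{5} = v_{4} — sig = [3:1]
  {2,3,5,6}:  v_{2} + v_{3} + v_{5} + v_{6} = v_{7} — sig = [4:1]

Signatures (|P|; sorted positive RHS coefficients), sorted:
    [2:]
    [2:]
    [2:1]
    [2:1,1,1]
    [2:1,1,1]
    [3:1]
    [4:1]


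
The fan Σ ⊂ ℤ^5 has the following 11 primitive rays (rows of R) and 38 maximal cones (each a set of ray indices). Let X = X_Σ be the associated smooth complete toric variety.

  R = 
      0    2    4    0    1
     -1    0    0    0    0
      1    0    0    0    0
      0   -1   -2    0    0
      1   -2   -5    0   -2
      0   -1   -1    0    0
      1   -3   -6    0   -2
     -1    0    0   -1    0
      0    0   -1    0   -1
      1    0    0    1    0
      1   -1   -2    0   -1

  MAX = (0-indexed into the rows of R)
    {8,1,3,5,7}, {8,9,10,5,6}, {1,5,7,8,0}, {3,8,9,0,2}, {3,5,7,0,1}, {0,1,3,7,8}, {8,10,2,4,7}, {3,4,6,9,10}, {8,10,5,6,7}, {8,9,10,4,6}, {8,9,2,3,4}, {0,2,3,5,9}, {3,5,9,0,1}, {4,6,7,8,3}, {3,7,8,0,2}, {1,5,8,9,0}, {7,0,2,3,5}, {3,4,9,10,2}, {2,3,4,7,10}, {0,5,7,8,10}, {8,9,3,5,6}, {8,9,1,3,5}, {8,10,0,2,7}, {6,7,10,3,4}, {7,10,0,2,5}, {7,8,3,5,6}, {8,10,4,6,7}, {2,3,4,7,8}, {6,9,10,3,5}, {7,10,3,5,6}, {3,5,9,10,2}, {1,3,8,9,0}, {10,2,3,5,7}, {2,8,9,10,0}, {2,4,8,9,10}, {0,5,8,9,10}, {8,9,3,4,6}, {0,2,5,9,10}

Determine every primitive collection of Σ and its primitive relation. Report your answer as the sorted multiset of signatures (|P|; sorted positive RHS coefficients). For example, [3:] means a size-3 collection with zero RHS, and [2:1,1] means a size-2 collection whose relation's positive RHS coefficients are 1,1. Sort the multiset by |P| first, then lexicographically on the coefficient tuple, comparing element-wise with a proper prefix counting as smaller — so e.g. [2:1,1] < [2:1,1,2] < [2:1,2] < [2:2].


|primitive collections| = 13. Relations:

  {1,2}:  v_{1} + v_{2} = 0 — sig = [2:]
  {7,9}:  v_{7} + v_{9} = 0 — sig = [2:]
  {0,6}:  v_{0} + v_{6} = v_{10} — sig = [2:1]
  {4,5}:  v_{4} + v_{5} = v_{6} — sig = [2:1]
  {0,4}:  v_{0} + v_{4} = v_{2} + v_{8} — sig = [2:1,1]
  {1,10}:  v_{1} + v_{10} = v_{5} + v_{8} — sig = [2:1,1]
  {1,4}:  v_{1} + v_{4} = v_{3} + v_{5} + 2·v_{8} — sig = [2:1,1,2]
  {2,6}:  v_{2} + v_{6} = v_{3} + 2·v_{10} — sig = [2:1,2]
  {1,6}:  v_{1} + v_{6} = v_{3} + 2·v_{5} + 2·v_{8} — sig = [2:1,2,2]
  {0,3,10}:  v_{0} + v_{3} + v_{10} = v_{2} — sig = [3:1]
  {2,5,8}:  v_{2} + v_{5} + v_{8} = v_{10} — sig = [3:1]
  {3,8,10}:  v_{3} + v_{8} + v_{10} = v_{4} — sig = [3:1]
  {0,3,5,8}:  v_{0} + v_{3} + v_{5} + v_{8} = 0 — sig = [4:]

Signatures (|P|; sorted positive RHS coefficients), sorted:
{ [2:] ×2,  [2:1] ×2,  [2:1,1] ×2,  [2:1,1,2],  [2:1,2],  [2:1,2,2],  [3:1] ×3,  [4:] }


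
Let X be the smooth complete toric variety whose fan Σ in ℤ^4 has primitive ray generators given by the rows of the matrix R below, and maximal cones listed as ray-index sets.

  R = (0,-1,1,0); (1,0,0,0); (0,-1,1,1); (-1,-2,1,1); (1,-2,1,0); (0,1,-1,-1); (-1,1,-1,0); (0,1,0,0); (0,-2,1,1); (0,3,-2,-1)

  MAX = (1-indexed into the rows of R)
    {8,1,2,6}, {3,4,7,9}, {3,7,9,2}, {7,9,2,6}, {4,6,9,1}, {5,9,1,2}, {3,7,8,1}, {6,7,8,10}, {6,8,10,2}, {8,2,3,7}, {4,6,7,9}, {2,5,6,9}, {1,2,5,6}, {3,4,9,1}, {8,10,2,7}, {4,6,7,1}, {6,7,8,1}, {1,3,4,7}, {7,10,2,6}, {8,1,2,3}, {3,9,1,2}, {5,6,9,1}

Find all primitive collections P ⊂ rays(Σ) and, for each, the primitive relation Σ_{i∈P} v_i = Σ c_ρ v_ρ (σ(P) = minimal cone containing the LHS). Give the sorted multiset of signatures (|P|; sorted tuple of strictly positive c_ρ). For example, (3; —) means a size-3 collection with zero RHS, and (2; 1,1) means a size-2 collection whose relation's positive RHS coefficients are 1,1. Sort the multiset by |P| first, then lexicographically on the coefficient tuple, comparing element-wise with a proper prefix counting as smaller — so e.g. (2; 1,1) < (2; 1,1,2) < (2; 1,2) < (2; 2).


17 collections generate NE(X_Σ); each relation:

  • {3,6}:  v_{3} + v_{6} = 0  →  sig = (2; —)
  • {2,4}:  v_{2} + v_{4} = v_{9}  →  sig = (2; 1)
  • {4,10}:  v_{4} + v_{10} = v_{7}  →  sig = (2; 1)
  • {8,9}:  v_{8} + v_{9} = v_{3}  →  sig = (2; 1)
  • {1,10}:  v_{1} + v_{10} = v_{6} + v_{8}  →  sig = (2; 1,1)
  • {5,7}:  v_{5} + v_{7} = v_{6} + v_{9}  →  sig = (2; 1,1)
  • {5,8}:  v_{5} + v_{8} = v_{1} + v_{2}  →  sig = (2; 1,1)
  • {5,10}:  v_{5} + v_{10} = v_{2} + v_{6}  →  sig = (2; 1,1)
  • {9,10}:  v_{9} + v_{10} = v_{2} + v_{7}  →  sig = (2; 1,1)
  • {3,5}:  v_{3} + v_{5} = v_{1} + v_{2} + v_{9}  →  sig = (2; 1,1,1)
  • {3,10}:  v_{3} + v_{10} = v_{2} + v_{7} + v_{8}  →  sig = (2; 1,1,1)
  • {4,8}:  v_{4} + v_{8} = v_{1} + v_{3} + v_{7}  →  sig = (2; 1,1,1)
  • {4,5}:  v_{4} + v_{5} = v_{1} + v_{6} + 2·v_{9}  →  sig = (2; 1,1,2)
  • {1,2,7}:  v_{1} + v_{2} + v_{7} = 0  →  sig = (3; —)
  • {1,7,9}:  v_{1} + v_{7} + v_{9} = v_{4}  →  sig = (3; 1)
  • {1,2,6,9}:  v_{1} + v_{2} + v_{6} + v_{9} = v_{5}  →  sig = (4; 1)
  • {2,6,7,8}:  v_{2} + v_{6} + v_{7} + v_{8} = v_{10}  →  sig = (4; 1)

Signatures (|P|; sorted positive RHS coefficients), sorted:
    |P|=2: 13 collections, coeffs (), (1), (1), (1), (1,1), (1,1), (1,1), (1,1), (1,1), (1,1,1), (1,1,1), (1,1,1), (1,1,2)
    |P|=3: 2 collections, coeffs (), (1)
    |P|=4: 2 collections, coeffs (1), (1)


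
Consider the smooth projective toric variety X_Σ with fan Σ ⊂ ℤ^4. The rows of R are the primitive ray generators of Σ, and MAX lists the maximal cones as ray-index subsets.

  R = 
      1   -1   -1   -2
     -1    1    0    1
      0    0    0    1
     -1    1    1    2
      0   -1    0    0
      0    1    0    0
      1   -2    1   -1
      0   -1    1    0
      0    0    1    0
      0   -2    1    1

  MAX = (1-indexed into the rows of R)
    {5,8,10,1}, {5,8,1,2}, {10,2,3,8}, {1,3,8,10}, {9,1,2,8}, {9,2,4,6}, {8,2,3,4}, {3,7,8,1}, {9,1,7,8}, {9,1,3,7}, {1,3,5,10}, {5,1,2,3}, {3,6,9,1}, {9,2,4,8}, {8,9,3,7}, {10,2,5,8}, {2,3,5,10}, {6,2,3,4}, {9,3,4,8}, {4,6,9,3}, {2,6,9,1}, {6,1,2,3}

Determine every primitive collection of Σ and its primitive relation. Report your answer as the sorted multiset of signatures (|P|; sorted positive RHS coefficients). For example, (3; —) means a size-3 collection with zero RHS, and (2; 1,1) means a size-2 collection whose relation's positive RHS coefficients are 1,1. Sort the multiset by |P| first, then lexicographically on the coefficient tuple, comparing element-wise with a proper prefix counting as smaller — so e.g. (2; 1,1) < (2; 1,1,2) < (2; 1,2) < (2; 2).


Σ has 18 primitive collections:

  P = {1,4}:  v_{1} + v_{4} = 0  →  sig = (2; —)
  P = {5,6}:  v_{5} + v_{6} = 0  →  sig = (2; —)
  P = {2,7}:  v_{2} + v_{7} = v_{8}  →  sig = (2; 1)
  P = {5,9}:  v_{5} + v_{9} = v_{8}  →  sig = (2; 1)
  P = {6,8}:  v_{6} + v_{8} = v_{9}  →  sig = (2; 1)
  P = {6,10}:  v_{6} + v_{10} = v_{3} + v_{8}  →  sig = (2; 1,1)
  P = {4,5}:  v_{4} + v_{5} = v_{2} + v_{3} + v_{8}  →  sig = (2; 1,1,1)
  P = {4,7}:  v_{4} + v_{7} = v_{3} + v_{8} + v_{9}  →  sig = (2; 1,1,1)
  P = {5,7}:  v_{5} + v_{7} = v_{1} + v_{3} + 2·v_{8}  →  sig = (2; 1,1,2)
  P = {6,7}:  v_{6} + v_{7} = v_{1} + v_{3} + 2·v_{9}  →  sig = (2; 1,1,2)
  P = {9,10}:  v_{9} + v_{10} = v_{3} + 2·v_{8}  →  sig = (2; 1,2)
  P = {4,10}:  v_{4} + v_{10} = v_{2} + 2·v_{3} + 2·v_{8}  →  sig = (2; 1,2,2)
  P = {7,10}:  v_{7} + v_{10} = v_{1} + 2·v_{3} + 3·v_{8}  →  sig = (2; 1,2,3)
  P = {2,3,9}:  v_{2} + v_{3} + v_{9} = v_{4}  →  sig = (3; 1)
  P = {3,5,8}:  v_{3} + v_{5} + v_{8} = v_{10}  →  sig = (3; 1)
  P = {1,2,10}:  v_{1} + v_{2} + v_{10} = 2·v_{5}  →  sig = (3; 2)
  P = {1,2,3,8}:  v_{1} + v_{2} + v_{3} + v_{8} = v_{5}  →  sig = (4; 1)
  P = {1,3,8,9}:  v_{1} + v_{3} + v_{8} + v_{9} = v_{7}  →  sig = (4; 1)

Sorted signature multiset PRS(X):
[(2; —), (2; —), (2; 1), (2; 1), (2; 1), (2; 1,1), (2; 1,1,1), (2; 1,1,1), (2; 1,1,2), (2; 1,1,2), (2; 1,2), (2; 1,2,2), (2; 1,2,3), (3; 1), (3; 1), (3; 2), (4; 1), (4; 1)]


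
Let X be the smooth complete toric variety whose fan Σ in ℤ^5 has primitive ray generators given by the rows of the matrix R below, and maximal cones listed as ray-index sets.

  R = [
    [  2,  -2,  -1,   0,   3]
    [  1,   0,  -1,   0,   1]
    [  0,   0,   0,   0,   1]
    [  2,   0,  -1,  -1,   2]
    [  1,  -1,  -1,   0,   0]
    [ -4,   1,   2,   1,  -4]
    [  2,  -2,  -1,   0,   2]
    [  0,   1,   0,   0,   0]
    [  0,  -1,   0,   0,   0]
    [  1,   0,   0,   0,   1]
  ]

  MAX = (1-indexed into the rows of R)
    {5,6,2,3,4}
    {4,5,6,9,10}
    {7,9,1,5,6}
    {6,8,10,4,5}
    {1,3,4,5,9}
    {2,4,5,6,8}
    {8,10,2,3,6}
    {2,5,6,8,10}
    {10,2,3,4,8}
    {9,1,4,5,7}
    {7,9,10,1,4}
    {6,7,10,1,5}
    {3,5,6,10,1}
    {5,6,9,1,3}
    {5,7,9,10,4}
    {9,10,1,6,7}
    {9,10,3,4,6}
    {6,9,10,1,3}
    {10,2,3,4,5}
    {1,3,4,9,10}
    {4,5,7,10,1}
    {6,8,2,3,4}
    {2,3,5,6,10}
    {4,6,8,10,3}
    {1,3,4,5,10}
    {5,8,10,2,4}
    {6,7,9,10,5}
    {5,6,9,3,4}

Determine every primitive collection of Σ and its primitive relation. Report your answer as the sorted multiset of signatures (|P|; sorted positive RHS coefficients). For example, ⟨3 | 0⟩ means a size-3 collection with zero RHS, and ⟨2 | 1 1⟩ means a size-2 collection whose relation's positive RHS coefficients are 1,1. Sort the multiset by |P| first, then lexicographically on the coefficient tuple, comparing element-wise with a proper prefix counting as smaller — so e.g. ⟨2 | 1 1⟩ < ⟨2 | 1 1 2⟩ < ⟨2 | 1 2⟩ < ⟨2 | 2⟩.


|primitive collections| = 14. Relations:

  {8,9}:  v_{8} + v_{9} = 0  so sig = ⟨2 | 0⟩
  {3,7}:  v_{3} + v_{7} = v_{1}  so sig = ⟨2 | 1⟩
  {2,9}:  v_{2} + v_{9} = v_{3} + v_{5}  so sig = ⟨2 | 1 1⟩
  {7,8}:  v_{7} + v_{8} = v_{3} + v_{5} + v_{10}  so sig = ⟨2 | 1 1 1⟩
  {1,8}:  v_{1} + v_{8} = 2·v_{3} + v_{5} + v_{10}  so sig = ⟨2 | 1 1 2⟩
  {2,7}:  v_{2} + v_{7} = 2·v_{3} + 2·v_{5} + v_{10}  so sig = ⟨2 | 1 2 2⟩
  {1,2}:  v_{1} + v_{2} = 3·v_{3} + 2·v_{5} + v_{10}  so sig = ⟨2 | 1 2 3⟩
  {3,5,8}:  v_{3} + v_{5} + v_{8} = v_{2}  so sig = ⟨3 | 1⟩
  {4,6,7}:  v_{4} + v_{6} + v_{7} = v_{9}  so sig = ⟨3 | 1⟩
  {1,4,6}:  v_{1} + v_{4} + v_{6} = v_{3} + v_{9}  so sig = ⟨3 | 1 1⟩
  {2,4,6,10}:  v_{2} + v_{4} + v_{6} + v_{10} = v_{8}  so sig = ⟨4 | 1⟩
  {3,5,9,10}:  v_{3} + v_{5} + v_{9} + v_{10} = v_{7}  so sig = ⟨4 | 1⟩
  {1,5,9,10}:  v_{1} + v_{5} + v_{9} + v_{10} = 2·v_{7}  so sig = ⟨4 | 2⟩
  {3,4,5,6,10}:  v_{3} + v_{4} + v_{5} + v_{6} + v_{10} = 0  so sig = ⟨5 | 0⟩

Hence PRS(X_Σ) =
    |P|=2: 7 collections, coeffs (), (1), (1,1), (1,1,1), (1,1,2), (1,2,2), (1,2,3)
    |P|=3: 3 collections, coeffs (1), (1), (1,1)
    |P|=4: 3 collections, coeffs (1), (1), (2)
    |P|=5: 1 collection, coeffs ()


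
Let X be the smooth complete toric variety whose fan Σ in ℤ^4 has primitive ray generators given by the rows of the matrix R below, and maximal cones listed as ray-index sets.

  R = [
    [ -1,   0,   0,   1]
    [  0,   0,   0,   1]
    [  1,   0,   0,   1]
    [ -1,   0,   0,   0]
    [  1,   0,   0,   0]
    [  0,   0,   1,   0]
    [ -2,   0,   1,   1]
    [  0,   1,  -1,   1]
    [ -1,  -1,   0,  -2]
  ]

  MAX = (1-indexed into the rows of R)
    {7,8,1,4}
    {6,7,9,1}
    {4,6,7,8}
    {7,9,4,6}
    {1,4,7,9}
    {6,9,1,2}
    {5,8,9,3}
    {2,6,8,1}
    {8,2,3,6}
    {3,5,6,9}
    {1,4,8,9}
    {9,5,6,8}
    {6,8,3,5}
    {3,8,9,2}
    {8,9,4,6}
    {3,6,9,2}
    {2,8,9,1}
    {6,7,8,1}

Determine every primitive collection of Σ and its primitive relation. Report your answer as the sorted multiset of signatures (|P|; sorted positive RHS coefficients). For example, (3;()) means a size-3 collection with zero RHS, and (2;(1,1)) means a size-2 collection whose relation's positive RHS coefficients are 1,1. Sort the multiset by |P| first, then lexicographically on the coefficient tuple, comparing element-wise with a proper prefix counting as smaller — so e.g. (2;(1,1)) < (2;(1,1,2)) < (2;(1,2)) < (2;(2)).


Primitive collections (14):

  P = {4,5}:  v_{4} + v_{5} = 0  so sig = (2;())
  P = {1,5}:  v_{1} + v_{5} = v_{2}  so sig = (2;(1))
  P = {2,4}:  v_{2} + v_{4} = v_{1}  so sig = (2;(1))
  P = {2,5}:  v_{2} + v_{5} = v_{3}  so sig = (2;(1))
  P = {3,4}:  v_{3} + v_{4} = v_{2}  so sig = (2;(1))
  P = {5,7}:  v_{5} + v_{7} = v_{1} + v_{6}  so sig = (2;(1,1))
  P = {3,7}:  v_{3} + v_{7} = v_{1} + v_{2} + v_{6}  so sig = (2;(1,1,1))
  P = {2,7}:  v_{2} + v_{7} = 2·v_{1} + v_{6}  so sig = (2;(1,2))
  P = {1,3}:  v_{1} + v_{3} = 2·v_{2}  so sig = (2;(2))
  P = {1,4,6}:  v_{1} + v_{4} + v_{6} = v_{7}  so sig = (3;(1))
  P = {7,8,9}:  v_{7} + v_{8} + v_{9} = 3·v_{4}  so sig = (3;(3))
  P = {3,6,8,9}:  v_{3} + v_{6} + v_{8} + v_{9} = 0  so sig = (4;())
  P = {2,6,8,9}:  v_{2} + v_{6} + v_{8} + v_{9} = v_{4}  so sig = (4;(1))
  P = {1,6,8,9}:  v_{1} + v_{6} + v_{8} + v_{9} = 2·v_{4}  so sig = (4;(2))

Hence PRS(X_Σ) =
    |P|=2: 9 collections, coeffs (), (1), (1), (1), (1), (1,1), (1,1,1), (1,2), (2)
    |P|=3: 2 collections, coeffs (1), (3)
    |P|=4: 3 collections, coeffs (), (1), (2)


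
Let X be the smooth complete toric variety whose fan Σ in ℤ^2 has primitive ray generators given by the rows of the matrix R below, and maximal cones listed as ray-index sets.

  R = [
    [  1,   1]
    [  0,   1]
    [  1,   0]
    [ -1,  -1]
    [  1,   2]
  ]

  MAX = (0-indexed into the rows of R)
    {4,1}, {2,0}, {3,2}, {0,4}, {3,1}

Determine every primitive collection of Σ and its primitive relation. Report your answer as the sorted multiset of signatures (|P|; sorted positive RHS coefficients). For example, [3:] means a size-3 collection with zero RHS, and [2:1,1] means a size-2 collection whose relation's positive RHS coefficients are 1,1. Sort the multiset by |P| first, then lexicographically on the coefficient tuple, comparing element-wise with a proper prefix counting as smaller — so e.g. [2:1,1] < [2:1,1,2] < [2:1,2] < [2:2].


The 5 primitive collections of Σ (r=5, n=2):

  {0,3}:  v_{0} + v_{3} = 0  ⟹  sig = [2:]
  {0,1}:  v_{0} + v_{1} = v_{4}  ⟹  sig = [2:1]
  {1,2}:  v_{1} + v_{2} = v_{0}  ⟹  sig = [2:1]
  {3,4}:  v_{3} + v_{4} = v_{1}  ⟹  sig = [2:1]
  {2,4}:  v_{2} + v_{4} = 2·v_{0}  ⟹  sig = [2:2]

so the primitive-relation signature multiset is
{ [2:],  [2:1] ×3,  [2:2] }


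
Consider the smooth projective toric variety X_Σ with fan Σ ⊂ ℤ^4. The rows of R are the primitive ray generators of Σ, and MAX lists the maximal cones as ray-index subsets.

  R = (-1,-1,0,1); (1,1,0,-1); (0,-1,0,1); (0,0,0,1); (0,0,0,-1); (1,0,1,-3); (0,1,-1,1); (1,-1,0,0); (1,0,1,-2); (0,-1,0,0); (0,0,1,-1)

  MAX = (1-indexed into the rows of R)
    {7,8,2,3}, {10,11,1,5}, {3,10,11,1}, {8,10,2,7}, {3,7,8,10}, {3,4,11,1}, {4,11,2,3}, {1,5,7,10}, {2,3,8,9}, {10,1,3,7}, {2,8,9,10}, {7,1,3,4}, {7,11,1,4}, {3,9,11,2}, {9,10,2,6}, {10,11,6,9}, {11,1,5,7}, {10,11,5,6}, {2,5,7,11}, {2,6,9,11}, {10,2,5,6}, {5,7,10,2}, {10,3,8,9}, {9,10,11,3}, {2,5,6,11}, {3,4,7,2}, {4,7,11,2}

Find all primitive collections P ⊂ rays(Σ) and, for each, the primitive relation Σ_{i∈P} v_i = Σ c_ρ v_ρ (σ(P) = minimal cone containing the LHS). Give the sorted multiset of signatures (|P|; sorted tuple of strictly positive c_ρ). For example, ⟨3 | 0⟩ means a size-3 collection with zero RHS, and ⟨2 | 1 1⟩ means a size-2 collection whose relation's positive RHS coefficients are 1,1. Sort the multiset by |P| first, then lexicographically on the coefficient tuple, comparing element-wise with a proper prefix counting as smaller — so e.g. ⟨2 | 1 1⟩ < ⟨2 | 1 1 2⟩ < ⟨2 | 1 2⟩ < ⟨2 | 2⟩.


21 collections generate NE(X_Σ); each relation:

  P = {1,2}:  v_{1} + v_{2} = 0 ; sig = ⟨2 | 0⟩
  P = {4,5}:  v_{4} + v_{5} = 0 ; sig = ⟨2 | 0⟩
  P = {3,5}:  v_{3} + v_{5} = v_{10} ; sig = ⟨2 | 1⟩
  P = {4,6}:  v_{4} + v_{6} = v_{9} ; sig = ⟨2 | 1⟩
  P = {4,10}:  v_{4} + v_{10} = v_{3} ; sig = ⟨2 | 1⟩
  P = {5,9}:  v_{5} + v_{9} = v_{6} ; sig = ⟨2 | 1⟩
  P = {7,9}:  v_{7} + v_{9} = v_{2} ; sig = ⟨2 | 1⟩
  P = {1,8}:  v_{1} + v_{8} = v_{3} + v_{10} ; sig = ⟨2 | 1 1⟩
  P = {1,9}:  v_{1} + v_{9} = v_{10} + v_{11} ; sig = ⟨2 | 1 1⟩
  P = {3,6}:  v_{3} + v_{6} = v_{9} + v_{10} ; sig = ⟨2 | 1 1⟩
  P = {6,7}:  v_{6} + v_{7} = v_{2} + v_{5} ; sig = ⟨2 | 1 1⟩
  P = {8,11}:  v_{8} + v_{11} = v_{3} + v_{9} ; sig = ⟨2 | 1 1⟩
  P = {1,6}:  v_{1} + v_{6} = v_{5} + v_{10} + v_{11} ; sig = ⟨2 | 1 1 1⟩
  P = {4,9}:  v_{4} + v_{9} = v_{2} + v_{3} + v_{11} ; sig = ⟨2 | 1 1 1⟩
  P = {6,8}:  v_{6} + v_{8} = v_{2} + v_{9} + 2·v_{10} ; sig = ⟨2 | 1 1 2⟩
  P = {4,8}:  v_{4} + v_{8} = v_{2} + 2·v_{3} ; sig = ⟨2 | 1 2⟩
  P = {5,8}:  v_{5} + v_{8} = v_{2} + 2·v_{10} ; sig = ⟨2 | 1 2⟩
  P = {7,10,11}:  v_{7} + v_{10} + v_{11} = 0 ; sig = ⟨3 | 0⟩
  P = {2,3,10}:  v_{2} + v_{3} + v_{10} = v_{8} ; sig = ⟨3 | 1⟩
  P = {2,10,11}:  v_{2} + v_{10} + v_{11} = v_{9} ; sig = ⟨3 | 1⟩
  P = {3,7,11}:  v_{3} + v_{7} + v_{11} = v_{4} ; sig = ⟨3 | 1⟩

Sorted signature multiset PRS(X):
    |P|=2: 17 collections, coeffs (), (), (1), (1), (1), (1), (1), (1,1), (1,1), (1,1), (1,1), (1,1), (1,1,1), (1,1,1), (1,1,2), (1,2), (1,2)
    |P|=3: 4 collections, coeffs (), (1), (1), (1)


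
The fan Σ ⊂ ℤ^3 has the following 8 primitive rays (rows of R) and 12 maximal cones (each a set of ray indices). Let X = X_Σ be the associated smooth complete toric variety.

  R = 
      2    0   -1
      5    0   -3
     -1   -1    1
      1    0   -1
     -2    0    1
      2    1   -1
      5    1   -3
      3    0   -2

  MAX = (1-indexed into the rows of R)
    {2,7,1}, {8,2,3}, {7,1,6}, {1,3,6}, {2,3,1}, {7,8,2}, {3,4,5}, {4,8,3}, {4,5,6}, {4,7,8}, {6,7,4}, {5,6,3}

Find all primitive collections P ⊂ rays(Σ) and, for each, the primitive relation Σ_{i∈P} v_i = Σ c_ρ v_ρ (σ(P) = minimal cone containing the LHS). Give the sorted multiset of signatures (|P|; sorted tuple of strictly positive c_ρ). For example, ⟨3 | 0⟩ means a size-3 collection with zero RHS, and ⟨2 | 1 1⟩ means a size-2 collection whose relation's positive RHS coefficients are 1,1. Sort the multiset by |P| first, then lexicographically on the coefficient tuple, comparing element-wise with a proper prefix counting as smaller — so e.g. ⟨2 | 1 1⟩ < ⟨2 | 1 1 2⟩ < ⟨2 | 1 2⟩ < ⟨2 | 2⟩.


The 11 primitive collections of Σ (r=8, n=3):

  • {1,5}:  v_{1} + v_{5} = 0  ⟹  sig = ⟨2 | 0⟩
  • {1,4}:  v_{1} + v_{4} = v_{8}  ⟹  sig = ⟨2 | 1⟩
  • {1,8}:  v_{1} + v_{8} = v_{2}  ⟹  sig = ⟨2 | 1⟩
  • {2,5}:  v_{2} + v_{5} = v_{8}  ⟹  sig = ⟨2 | 1⟩
  • {5,8}:  v_{5} + v_{8} = v_{4}  ⟹  sig = ⟨2 | 1⟩
  • {6,8}:  v_{6} + v_{8} = v_{7}  ⟹  sig = ⟨2 | 1⟩
  • {2,6}:  v_{2} + v_{6} = v_{1} + v_{7}  ⟹  sig = ⟨2 | 1 1⟩
  • {5,7}:  v_{5} + v_{7} = v_{4} + v_{6}  ⟹  sig = ⟨2 | 1 1⟩
  • {2,4}:  v_{2} + v_{4} = 2·v_{8}  ⟹  sig = ⟨2 | 2⟩
  • {3,7}:  v_{3} + v_{7} = 2·v_{1}  ⟹  sig = ⟨2 | 2⟩
  • {3,4,6}:  v_{3} + v_{4} + v_{6} = v_{1}  ⟹  sig = ⟨3 | 1⟩

so the primitive-relation signature multiset is
[⟨2 | 0⟩, ⟨2 | 1⟩, ⟨2 | 1⟩, ⟨2 | 1⟩, ⟨2 | 1⟩, ⟨2 | 1⟩, ⟨2 | 1 1⟩, ⟨2 | 1 1⟩, ⟨2 | 2⟩, ⟨2 | 2⟩, ⟨3 | 1⟩]


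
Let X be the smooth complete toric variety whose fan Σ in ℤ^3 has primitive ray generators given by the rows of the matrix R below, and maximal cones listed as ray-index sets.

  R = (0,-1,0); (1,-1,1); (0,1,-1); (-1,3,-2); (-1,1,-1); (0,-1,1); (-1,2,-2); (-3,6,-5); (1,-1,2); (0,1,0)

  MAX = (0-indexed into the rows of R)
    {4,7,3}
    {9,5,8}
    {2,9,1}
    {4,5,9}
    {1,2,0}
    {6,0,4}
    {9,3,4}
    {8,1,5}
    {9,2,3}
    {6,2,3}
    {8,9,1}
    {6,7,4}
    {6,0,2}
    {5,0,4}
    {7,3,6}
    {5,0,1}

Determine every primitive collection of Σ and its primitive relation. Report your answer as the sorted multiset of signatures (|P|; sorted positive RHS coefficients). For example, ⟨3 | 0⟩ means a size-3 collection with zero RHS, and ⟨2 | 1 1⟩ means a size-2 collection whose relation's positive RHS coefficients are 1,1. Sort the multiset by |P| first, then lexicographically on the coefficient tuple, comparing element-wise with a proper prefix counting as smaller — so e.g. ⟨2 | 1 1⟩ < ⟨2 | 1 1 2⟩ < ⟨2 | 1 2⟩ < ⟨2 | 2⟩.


Σ has 23 primitive collections:

  • {0,9}:  v_{0} + v_{9} = 0 — sig = ⟨2 | 0⟩
  • {1,4}:  v_{1} + v_{4} = 0 — sig = ⟨2 | 0⟩
  • {2,5}:  v_{2} + v_{5} = 0 — sig = ⟨2 | 0⟩
  • {0,3}:  v_{0} + v_{3} = v_{6} — sig = ⟨2 | 1⟩
  • {1,6}:  v_{1} + v_{6} = v_{2} — sig = ⟨2 | 1⟩
  • {2,4}:  v_{2} + v_{4} = v_{6} — sig = ⟨2 | 1⟩
  • {5,6}:  v_{5} + v_{6} = v_{4} — sig = ⟨2 | 1⟩
  • {6,8}:  v_{6} + v_{8} = v_{9} — sig = ⟨2 | 1⟩
  • {6,9}:  v_{6} + v_{9} = v_{3} — sig = ⟨2 | 1⟩
  • {0,8}:  v_{0} + v_{8} = v_{1} + v_{5} — sig = ⟨2 | 1 1⟩
  • {1,3}:  v_{1} + v_{3} = v_{2} + v_{9} — sig = ⟨2 | 1 1⟩
  • {1,7}:  v_{1} + v_{7} = v_{3} + v_{6} — sig = ⟨2 | 1 1⟩
  • {2,8}:  v_{2} + v_{8} = v_{1} + v_{9} — sig = ⟨2 | 1 1⟩
  • {3,5}:  v_{3} + v_{5} = v_{4} + v_{9} — sig = ⟨2 | 1 1⟩
  • {4,8}:  v_{4} + v_{8} = v_{5} + v_{9} — sig = ⟨2 | 1 1⟩
  • {7,8}:  v_{7} + v_{8} = v_{3} + v_{4} + v_{9} — sig = ⟨2 | 1 1 1⟩
  • {0,7}:  v_{0} + v_{7} = v_{4} + 2·v_{6} — sig = ⟨2 | 1 2⟩
  • {2,7}:  v_{2} + v_{7} = v_{3} + 2·v_{6} — sig = ⟨2 | 1 2⟩
  • {5,7}:  v_{5} + v_{7} = v_{3} + 2·v_{4} — sig = ⟨2 | 1 2⟩
  • {7,9}:  v_{7} + v_{9} = 2·v_{3} + v_{4} — sig = ⟨2 | 1 2⟩
  • {3,8}:  v_{3} + v_{8} = 2·v_{9} — sig = ⟨2 | 2⟩
  • {1,5,9}:  v_{1} + v_{5} + v_{9} = v_{8} — sig = ⟨3 | 1⟩
  • {3,4,6}:  v_{3} + v_{4} + v_{6} = v_{7} — sig = ⟨3 | 1⟩

so the primitive-relation signature multiset is
    ⟨2 | 0⟩
    ⟨2 | 0⟩
    ⟨2 | 0⟩
    ⟨2 | 1⟩
    ⟨2 | 1⟩
    ⟨2 | 1⟩
    ⟨2 | 1⟩
    ⟨2 | 1⟩
    ⟨2 | 1⟩
    ⟨2 | 1 1⟩
    ⟨2 | 1 1⟩
    ⟨2 | 1 1⟩
    ⟨2 | 1 1⟩
    ⟨2 | 1 1⟩
    ⟨2 | 1 1⟩
    ⟨2 | 1 1 1⟩
    ⟨2 | 1 2⟩
    ⟨2 | 1 2⟩
    ⟨2 | 1 2⟩
    ⟨2 | 1 2⟩
    ⟨2 | 2⟩
    ⟨3 | 1⟩
    ⟨3 | 1⟩


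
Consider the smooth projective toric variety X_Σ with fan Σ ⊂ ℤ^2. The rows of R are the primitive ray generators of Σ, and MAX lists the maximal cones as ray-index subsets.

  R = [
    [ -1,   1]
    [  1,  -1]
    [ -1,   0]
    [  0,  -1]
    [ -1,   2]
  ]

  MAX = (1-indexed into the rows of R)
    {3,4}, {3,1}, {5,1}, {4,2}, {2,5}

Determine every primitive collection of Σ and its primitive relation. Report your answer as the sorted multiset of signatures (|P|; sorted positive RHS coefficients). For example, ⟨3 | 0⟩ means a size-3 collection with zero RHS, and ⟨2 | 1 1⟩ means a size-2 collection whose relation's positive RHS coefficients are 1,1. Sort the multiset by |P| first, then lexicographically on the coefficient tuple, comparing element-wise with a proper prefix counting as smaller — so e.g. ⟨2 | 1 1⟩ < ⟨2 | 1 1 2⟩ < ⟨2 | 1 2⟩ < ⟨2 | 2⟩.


The 5 primitive collections of Σ (r=5, n=2):

  P = {1,2}:  v_{1} + v_{2} = 0 ; sig = ⟨2 | 0⟩
  P = {1,4}:  v_{1} + v_{4} = v_{3} ; sig = ⟨2 | 1⟩
  P = {2,3}:  v_{2} + v_{3} = v_{4} ; sig = ⟨2 | 1⟩
  P = {4,5}:  v_{4} + v_{5} = v_{1} ; sig = ⟨2 | 1⟩
  P = {3,5}:  v_{3} + v_{5} = 2·v_{1} ; sig = ⟨2 | 2⟩

Hence PRS(X_Σ) =
{ ⟨2 | 0⟩,  ⟨2 | 1⟩ ×3,  ⟨2 | 2⟩ }
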